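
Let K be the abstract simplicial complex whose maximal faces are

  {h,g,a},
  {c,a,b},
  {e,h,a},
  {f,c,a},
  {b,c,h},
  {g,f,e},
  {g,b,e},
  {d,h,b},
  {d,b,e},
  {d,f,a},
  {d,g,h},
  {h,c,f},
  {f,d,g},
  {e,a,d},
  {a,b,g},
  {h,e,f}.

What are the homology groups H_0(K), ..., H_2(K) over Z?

Order the vertices as a < b < c < d < e < f < g < h. Listing each simplex with vertices in this order, K has dimension 2 with simplices:

  0-simplices (8): a, b, c, d, e, f, g, h
  1-simplices (24): ab, ac, ad, ae, af, ag, ah, bc, bd, be, bg, bh, cf, ch, de, df, dg, dh, ef, eg, eh, fg, fh, gh
  2-simplices (16): abc, abg, acf, ade, adf, aeh, agh, bch, bde, bdh, beg, cfh, dfg, dgh, efg, efh

Hence C_0 ≅ Z^8, C_1 ≅ Z^24, C_2 ≅ Z^16.

Boundary ∂_1: C_1 → C_0 sends each edge [p,q] (with p < q) to q − p. For instance
  ∂ae = e − a.
As a 8×24 matrix over Z this has rank 7, with invariant factors (1,1,1,1,1,1,1).

∂_2: C_2 → C_1 sends each 2-simplex [p,q,r] to [q,r] − [p,r] + [p,q]. For instance
  ∂acf = cf − af + ac,
  ∂adf = df − af + ad.
The resulting 24×16 matrix has rank 15, and its Smith normal form has invariant factors (1,1,1,1,1,1,1,1,1,1,1,1,1,1,1).

Reading off H_k = ker ∂_k / im ∂_{k+1}:

  H_0: rank C_0 − rank ∂_1 = 8 − 7 = 1, and the invariant factors of ∂_1 are all 1, so H_0 = Z.
  H_1: rank ker ∂_1 − rank ∂_2 = (24 − 7) − 15 = 2, and the invariant factors of ∂_2 are all 1, so H_1 = Z^2.
  H_2: rank ker ∂_2 − rank ∂_3 = (16 − 15) − 0 = 1, and there is no ∂_3, so H_2 = Z.

(K is a triangulation of the torus T^2.)

H_0 ≅ Z,  H_1 ≅ Z^2,  H_2 ≅ Z.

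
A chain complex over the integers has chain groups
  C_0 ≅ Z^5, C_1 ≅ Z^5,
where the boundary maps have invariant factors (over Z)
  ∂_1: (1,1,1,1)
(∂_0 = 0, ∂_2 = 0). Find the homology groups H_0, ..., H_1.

H_0 ≅ Z,  H_1 ≅ Z.

H_0: b_0 = 5 − 0 − 4 = 1; torsion from ∂_1 factors > 1: none. So H_0 ≅ Z.
H_1: b_1 = 5 − 4 − 0 = 1; torsion from ∂_2 factors > 1: none. So H_1 ≅ Z.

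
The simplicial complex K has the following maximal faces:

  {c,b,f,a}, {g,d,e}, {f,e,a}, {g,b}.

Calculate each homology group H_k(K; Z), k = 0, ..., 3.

H_0 ≅ Z,  H_1 ≅ Z,  H_2 = 0,  H_3 = 0.

Order the vertices as a < b < c < d < e < f < g. Listing each simplex with vertices in this order, K has dimension 3 with simplices:

  0-simplices (7): a, b, c, d, e, f, g
  1-simplices (12): ab, ac, ae, af, bc, bf, bg, cf, de, dg, ef, eg
  2-simplices (6): abc, abf, acf, aef, bcf, deg
  3-simplices (1): abcf

Hence C_0 ≅ Z^7, C_1 ≅ Z^12, C_2 ≅ Z^6, C_3 ≅ Z^1.

∂_1: C_1 → C_0 is given by ∂[p,q] = [q] − [p].
This gives a 7×12 integer matrix of rank 6; reducing to Smith normal form yields diagonal entries (1,1,1,1,1,1).

∂_2: C_2 → C_1 maps a triangle to the signed sum of its edges. For instance
  ∂deg = eg − dg + de,
  ∂bcf = cf − bf + bc.
As a 12×6 matrix over Z this has rank 5, with invariant factors (1,1,1,1,1).

The boundary map ∂_3: C_3 → C_2 sends each 3-simplex σ to the alternating sum Σ_i (−1)^i (σ with its i-th vertex removed). For instance
  ∂abcf = bcf − acf + abf − abc.
The 6×1 boundary matrix has rank 1 and Smith normal form diag(1).

Computing H_k = (kernel of ∂_k) / (image of ∂_{k+1}):

  H_0: rank C_0 − rank ∂_1 = 7 − 6 = 1, and the invariant factors of ∂_1 are all 1, so H_0 = Z.
  H_1: rank ker ∂_1 − rank ∂_2 = (12 − 6) − 5 = 1, and the invariant factors of ∂_2 are all 1, so H_1 = Z.
  H_2: rank ker ∂_2 − rank ∂_3 = (6 − 5) − 1 = 0, and the invariant factors of ∂_3 are all 1, so H_2 = 0.
  H_3: rank ker ∂_3 − rank ∂_4 = (1 − 1) − 0 = 0, and there is no ∂_4, so H_3 = 0.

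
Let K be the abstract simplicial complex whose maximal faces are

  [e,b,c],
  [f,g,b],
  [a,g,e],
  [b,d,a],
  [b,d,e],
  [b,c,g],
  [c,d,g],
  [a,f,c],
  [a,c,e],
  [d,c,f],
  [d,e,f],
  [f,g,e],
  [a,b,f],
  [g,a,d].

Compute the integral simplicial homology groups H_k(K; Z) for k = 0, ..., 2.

H_0 = Z,  H_1 = Z^2,  H_2 = Z.

We work with the vertex ordering a < b < c < d < e < f < g. The simplices of K, each written with vertices in increasing order, are:

  0-simplices (7): a, b, c, d, e, f, g
  1-simplices (21): ab, ac, ad, ae, af, ag, bc, bd, be, bf, bg, cd, ce, cf, cg, de, df, dg, ef, eg, fg
  2-simplices (14): abd, abf, ace, acf, adg, aeg, bce, bcg, bde, bfg, cdf, cdg, def, efg

so the chain groups are C_0 ≅ Z^7, C_1 ≅ Z^21, C_2 ≅ Z^14.

The boundary map ∂_1: C_1 → C_0 sends each edge [p,q] (with p < q) to q − p.
The resulting 7×21 matrix has rank 6, and its Smith normal form has invariant factors (1,1,1,1,1,1).

The boundary map ∂_2: C_2 → C_1 acts by ∂[p,q,r] = [q,r] − [p,r] + [p,q]. For instance
  ∂acf = cf − af + ac,
  ∂def = ef − df + de.
The resulting 21×14 matrix has rank 13, and its Smith normal form has invariant factors (1,1,1,1,1,1,1,1,1,1,1,1,1).

From H_k ≅ ker(∂_k) / im(∂_{k+1}) we obtain:

  H_0: rank C_0 − rank ∂_1 = 7 − 6 = 1, and the invariant factors of ∂_1 are all 1, so H_0 = Z.
  H_1: rank ker ∂_1 − rank ∂_2 = (21 − 6) − 13 = 2, and the invariant factors of ∂_2 are all 1, so H_1 = Z^2.
  H_2: rank ker ∂_2 − rank ∂_3 = (14 − 13) − 0 = 1, and there is no ∂_3, so H_2 = Z.

(K is a triangulation of the torus T^2.)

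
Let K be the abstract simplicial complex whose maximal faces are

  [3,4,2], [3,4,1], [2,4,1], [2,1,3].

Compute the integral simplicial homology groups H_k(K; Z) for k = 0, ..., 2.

We work with the vertex ordering 1 < 2 < 3 < 4. The simplices of K, each written with vertices in increasing order, are:

  0-simplices (4): [1], [2], [3], [4]
  1-simplices (6): [1,2], [1,3], [1,4], [2,3], [2,4], [3,4]
  2-simplices (4): [1,2,3], [1,2,4], [1,3,4], [2,3,4]

Hence C_0 ≅ Z^4, C_1 ≅ Z^6, C_2 ≅ Z^4.

The boundary map ∂_1: C_1 → C_0 is given by ∂[p,q] = [q] − [p]. For instance
  ∂[2,4] = [4] − [2].
This gives a 4×6 integer matrix of rank 3; reducing to Smith normal form yields diagonal entries (1,1,1).

The boundary map ∂_2: C_2 → C_1 acts by ∂[p,q,r] = [q,r] − [p,r] + [p,q]. For instance
  ∂[2,3,4] = [3,4] − [2,4] + [2,3],
  ∂[1,2,3] = [2,3] − [1,3] + [1,2].
As a 6×4 matrix over Z this has rank 3, with invariant factors (1,1,1).

Reading off H_k = ker ∂_k / im ∂_{k+1}:

  H_0: rank C_0 − rank ∂_1 = 4 − 3 = 1, and the invariant factors of ∂_1 are all 1, so H_0 ≅ Z.
  H_1: rank ker ∂_1 − rank ∂_2 = (6 − 3) − 3 = 0, and the invariant factors of ∂_2 are all 1, so H_1 ≅ 0.
  H_2: rank ker ∂_2 − rank ∂_3 = (4 − 3) − 0 = 1, and there is no ∂_3, so H_2 ≅ Z.

H_0 ≅ Z,  H_1 = 0,  H_2 ≅ Z.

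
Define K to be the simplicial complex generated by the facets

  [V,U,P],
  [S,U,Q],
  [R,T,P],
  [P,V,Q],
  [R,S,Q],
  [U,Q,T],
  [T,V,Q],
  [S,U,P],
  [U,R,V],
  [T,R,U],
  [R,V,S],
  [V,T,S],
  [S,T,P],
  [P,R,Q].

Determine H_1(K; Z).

H_1 = Z^2.

Order the vertices as P < Q < R < S < T < U < V. Listing each simplex with vertices in this order, K has dimension 2 with simplices:

  0-simplices (7): P, Q, R, S, T, U, V
  1-simplices (21): PQ, PR, PS, PT, PU, PV, QR, QS, QT, QU, QV, RS, RT, RU, RV, ST, SU, SV, TU, TV, UV
  2-simplices (14): PQR, PQV, PRT, PST, PSU, PUV, QRS, QSU, QTU, QTV, RSV, RTU, RUV, STV

giving chain groups C_0 ≅ Z^7, C_1 ≅ Z^21, C_2 ≅ Z^14.

The boundary map ∂_1: C_1 → C_0 maps an edge to its endpoints' difference, ∂[p,q] = q − p.
As a 7×21 matrix over Z this has rank 6, with invariant factors (1,1,1,1,1,1).

∂_2: C_2 → C_1 maps a triangle to the signed sum of its edges. For instance
  ∂PRT = RT − PT + PR,
  ∂RUV = UV − RV + RU.
This gives a 21×14 integer matrix of rank 13; reducing to Smith normal form yields diagonal entries (1,1,1,1,1,1,1,1,1,1,1,1,1).

From H_k ≅ ker(∂_k) / im(∂_{k+1}) we obtain:

  H_1: rank ker ∂_1 − rank ∂_2 = (21 − 6) − 13 = 2, and the invariant factors of ∂_2 are all 1, so H_1 = Z^2.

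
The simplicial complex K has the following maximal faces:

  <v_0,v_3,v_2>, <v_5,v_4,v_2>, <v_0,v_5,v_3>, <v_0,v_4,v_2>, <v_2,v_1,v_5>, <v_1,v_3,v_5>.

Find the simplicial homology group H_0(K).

H_0 ≅ Z.

K has 6 vertices, 12 edges, 6 triangles.
rank ∂_0 = 0, rank ∂_1 = 5 ⇒ b_0 = 6 − 0 − 5 = 1; all invariant factors of ∂_1 are 1 so no torsion. So H_0 ≅ Z.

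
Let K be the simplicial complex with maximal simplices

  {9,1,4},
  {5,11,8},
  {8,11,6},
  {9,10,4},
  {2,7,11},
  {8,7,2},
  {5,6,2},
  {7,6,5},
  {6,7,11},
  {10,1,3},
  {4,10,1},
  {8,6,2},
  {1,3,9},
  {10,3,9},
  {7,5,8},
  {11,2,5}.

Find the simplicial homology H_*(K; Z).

Take the total order 1 < 2 < 3 < 4 < 5 < 6 < 7 < 8 < 9 < 10 < 11 on the vertex set. Then K (dimension 2) consists of the simplices:

  0-simplices (11): [1], [2], [3], [4], [5], [6], [7], [8], [9], [10], [11]
  1-simplices (24): (24 of them)
  2-simplices (16): [1,3,9], [1,3,10], [1,4,9], [1,4,10], [2,5,6], [2,5,11], [2,6,8], [2,7,8], [2,7,11], [3,9,10], [4,9,10], [5,6,7], [5,7,8], [5,8,11], [6,7,11], [6,8,11]

Hence C_0 ≅ Z^11, C_1 ≅ Z^24, C_2 ≅ Z^16.

Boundary ∂_1: C_1 → C_0 maps an edge to its endpoints' difference, ∂[p,q] = q − p. For instance
  ∂[4,10] = [10] − [4].
The 11×24 boundary matrix has rank 9 and Smith normal form diag(1,1,1,1,1,1,1,1,1).

Boundary ∂_2: C_2 → C_1 sends each 2-simplex [p,q,r] to [q,r] − [p,r] + [p,q]. For instance
  ∂[5,8,11] = [8,11] − [5,11] + [5,8],
  ∂[2,7,8] = [7,8] − [2,8] + [2,7].
As a 24×16 matrix over Z this has rank 15, with invariant factors (1,1,1,1,1,1,1,1,1,1,1,1,1,1,2).

From H_k ≅ ker(∂_k) / im(∂_{k+1}) we obtain:

  H_0: rank C_0 − rank ∂_1 = 11 − 9 = 2, and the invariant factors of ∂_1 are all 1, so H_0 = Z^2.
  H_1: rank ker ∂_1 − rank ∂_2 = (24 − 9) − 15 = 0, and ∂_2 has invariant factor 2 > 1, so H_1 = Z/2.
  H_2: rank ker ∂_2 − rank ∂_3 = (16 − 15) − 0 = 1, and there is no ∂_3, so H_2 = Z.

H_0 ≅ Z^2,  H_1 ≅ Z/2,  H_2 ≅ Z.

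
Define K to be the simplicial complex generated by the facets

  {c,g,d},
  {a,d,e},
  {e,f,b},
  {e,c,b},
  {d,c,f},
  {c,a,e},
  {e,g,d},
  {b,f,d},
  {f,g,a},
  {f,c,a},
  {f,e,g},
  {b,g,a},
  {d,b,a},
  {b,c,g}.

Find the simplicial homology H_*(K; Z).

Order the vertices as a < b < c < d < e < f < g. Listing each simplex with vertices in this order, K has dimension 2 with simplices:

  0-simplices (7): a, b, c, d, e, f, g
  1-simplices (21): ab, ac, ad, ae, af, ag, bc, bd, be, bf, bg, cd, ce, cf, cg, de, df, dg, ef, eg, fg
  2-simplices (14): abd, abg, ace, acf, ade, afg, bce, bcg, bdf, bef, cdf, cdg, deg, efg

so the chain groups are C_0 ≅ Z^7, C_1 ≅ Z^21, C_2 ≅ Z^14.

Boundary ∂_1: C_1 → C_0 is given by ∂[p,q] = [q] − [p]. For instance
  ∂af = f − a.
The resulting 7×21 matrix has rank 6, and its Smith normal form has invariant factors (1,1,1,1,1,1).

Boundary ∂_2: C_2 → C_1 acts by ∂[p,q,r] = [q,r] − [p,r] + [p,q]. For instance
  ∂bce = ce − be + bc,
  ∂ace = ce − ae + ac.
The resulting 21×14 matrix has rank 13, and its Smith normal form has invariant factors (1,1,1,1,1,1,1,1,1,1,1,1,1).

From H_k ≅ ker(∂_k) / im(∂_{k+1}) we obtain:

  H_0: rank C_0 − rank ∂_1 = 7 − 6 = 1, and the invariant factors of ∂_1 are all 1, so H_0 = Z.
  H_1: rank ker ∂_1 − rank ∂_2 = (21 − 6) − 13 = 2, and the invariant factors of ∂_2 are all 1, so H_1 = Z^2.
  H_2: rank ker ∂_2 − rank ∂_3 = (14 − 13) − 0 = 1, and there is no ∂_3, so H_2 = Z.

As a check, the Euler characteristic is 7 − 21 + 14 = 0, which agrees with 1 − 2 + 1 = 0.

H_0 = Z,  H_1 = Z^2,  H_2 = Z.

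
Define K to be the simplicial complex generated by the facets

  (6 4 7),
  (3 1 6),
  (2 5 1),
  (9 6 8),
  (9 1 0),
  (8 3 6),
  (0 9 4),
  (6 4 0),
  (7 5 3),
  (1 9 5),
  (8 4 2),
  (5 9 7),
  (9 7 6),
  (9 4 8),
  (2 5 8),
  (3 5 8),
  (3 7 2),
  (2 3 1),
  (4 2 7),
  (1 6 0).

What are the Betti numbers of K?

Fix the vertex order 0 < 1 < 2 < 3 < 4 < 5 < 6 < 7 < 8 < 9 and write every simplex with vertices in increasing order. Then dim K = 2 and the simplices of K are:

  0-simplices (10): [0], [1], [2], [3], [4], [5], [6], [7], [8], [9]
  1-simplices (30): (30 of them)
  2-simplices (20): (20 of them)

giving chain groups C_0 ≅ Z^10, C_1 ≅ Z^30, C_2 ≅ Z^20.

The boundary map ∂_1: C_1 → C_0 is given by ∂[p,q] = [q] − [p].
The 10×30 boundary matrix has rank 9 and Smith normal form diag(1,1,1,1,1,1,1,1,1).

∂_2: C_2 → C_1 acts by ∂[p,q,r] = [q,r] − [p,r] + [p,q]. For instance
  ∂[0,4,9] = [4,9] − [0,9] + [0,4],
  ∂[2,4,8] = [4,8] − [2,8] + [2,4].
The resulting 30×20 matrix has rank 20, and its Smith normal form has invariant factors (1,1,1,1,1,1,1,1,1,1,1,1,1,1,1,1,1,1,1,2).

Reading off H_k = ker ∂_k / im ∂_{k+1}:

  H_0: rank C_0 − rank ∂_1 = 10 − 9 = 1, and the invariant factors of ∂_1 are all 1, so H_0 ≅ Z.
  H_1: rank ker ∂_1 − rank ∂_2 = (30 − 9) − 20 = 1, and ∂_2 has invariant factor 2 > 1, so H_1 ≅ Z ⊕ Z/2Z.
  H_2: rank ker ∂_2 − rank ∂_3 = (20 − 20) − 0 = 0, and there is no ∂_3, so H_2 ≅ 0.

As a check, the Euler characteristic is 10 − 30 + 20 = 0, which agrees with 1 − 1 + 0 = 0.

Hence the Betti numbers are b_0 = 1, b_1 = 1, b_2 = 0.

b_0 = 1, b_1 = 1, b_2 = 0.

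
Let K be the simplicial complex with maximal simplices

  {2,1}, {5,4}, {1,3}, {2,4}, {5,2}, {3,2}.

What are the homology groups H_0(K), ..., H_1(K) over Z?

H_0 ≅ Z,  H_1 ≅ Z^2.

We work with the vertex ordering 1 < 2 < 3 < 4 < 5. The simplices of K, each written with vertices in increasing order, are:

  0-simplices (5): [1], [2], [3], [4], [5]
  1-simplices (6): [1,2], [1,3], [2,3], [2,4], [2,5], [4,5]

giving chain groups C_0 ≅ Z^5, C_1 ≅ Z^6.

∂_1: C_1 → C_0 is given by ∂[p,q] = [q] − [p]. For instance
  ∂[2,4] = [4] − [2].
This gives a 5×6 integer matrix of rank 4; reducing to Smith normal form yields diagonal entries (1,1,1,1).

Computing H_k = (kernel of ∂_k) / (image of ∂_{k+1}):

  H_0: rank C_0 − rank ∂_1 = 5 − 4 = 1, and the invariant factors of ∂_1 are all 1, so H_0 = Z.
  H_1: rank ker ∂_1 − rank ∂_2 = (6 − 4) − 0 = 2, and there is no ∂_2, so H_1 = Z^2.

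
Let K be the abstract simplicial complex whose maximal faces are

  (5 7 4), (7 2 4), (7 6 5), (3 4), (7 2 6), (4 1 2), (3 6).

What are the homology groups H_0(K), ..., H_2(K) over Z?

H_0 = Z,  H_1 = Z,  H_2 = 0.

Fix the vertex order 1 < 2 < 3 < 4 < 5 < 6 < 7 and write every simplex with vertices in increasing order. Then dim K = 2 and the simplices of K are:

  0-simplices (7): [1], [2], [3], [4], [5], [6], [7]
  1-simplices (12): [1,2], [1,4], [2,4], [2,6], [2,7], [3,4], [3,6], [4,5], [4,7], [5,6], [5,7], [6,7]
  2-simplices (5): [1,2,4], [2,4,7], [2,6,7], [4,5,7], [5,6,7]

giving chain groups C_0 ≅ Z^7, C_1 ≅ Z^12, C_2 ≅ Z^5.

Boundary ∂_1: C_1 → C_0 maps an edge to its endpoints' difference, ∂[p,q] = q − p.
The resulting 7×12 matrix has rank 6, and its Smith normal form has invariant factors (1,1,1,1,1,1).

The boundary map ∂_2: C_2 → C_1 maps a triangle to the signed sum of its edges. For instance
  ∂[2,4,7] = [4,7] − [2,7] + [2,4],
  ∂[2,6,7] = [6,7] − [2,7] + [2,6].
The 12×5 boundary matrix has rank 5 and Smith normal form diag(1,1,1,1,1).

Computing H_k = (kernel of ∂_k) / (image of ∂_{k+1}):

  H_0: rank C_0 − rank ∂_1 = 7 − 6 = 1, and the invariant factors of ∂_1 are all 1, so H_0 ≅ Z.
  H_1: rank ker ∂_1 − rank ∂_2 = (12 − 6) − 5 = 1, and the invariant factors of ∂_2 are all 1, so H_1 ≅ Z.
  H_2: rank ker ∂_2 − rank ∂_3 = (5 − 5) − 0 = 0, and there is no ∂_3, so H_2 ≅ 0.

As a check, the Euler characteristic is 7 − 12 + 5 = 0, which agrees with 1 − 1 + 0 = 0.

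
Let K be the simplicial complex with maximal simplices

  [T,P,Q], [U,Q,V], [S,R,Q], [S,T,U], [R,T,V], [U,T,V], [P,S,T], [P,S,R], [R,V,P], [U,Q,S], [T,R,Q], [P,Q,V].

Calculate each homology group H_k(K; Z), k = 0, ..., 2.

We work with the vertex ordering P < Q < R < S < T < U < V. The simplices of K, each written with vertices in increasing order, are:

  0-simplices (7): P, Q, R, S, T, U, V
  1-simplices (18): PQ, PR, PS, PT, PV, QR, QS, QT, QU, QV, RS, RT, RV, ST, SU, TU, TV, UV
  2-simplices (12): PQT, PQV, PRS, PRV, PST, QRS, QRT, QSU, QUV, RTV, STU, TUV

Hence C_0 ≅ Z^7, C_1 ≅ Z^18, C_2 ≅ Z^12.

∂_1: C_1 → C_0 is given by ∂[p,q] = [q] − [p]. For instance
  ∂RT = T − R.
The 7×18 boundary matrix has rank 6 and Smith normal form diag(1,1,1,1,1,1).

The boundary map ∂_2: C_2 → C_1 sends each 2-simplex [p,q,r] to [q,r] − [p,r] + [p,q]. For instance
  ∂QUV = UV − QV + QU,
  ∂QSU = SU − QU + QS.
As a 18×12 matrix over Z this has rank 12, with invariant factors (1,1,1,1,1,1,1,1,1,1,1,2).

Reading off H_k = ker ∂_k / im ∂_{k+1}:

  H_0: rank C_0 − rank ∂_1 = 7 − 6 = 1, and the invariant factors of ∂_1 are all 1, so H_0 ≅ Z.
  H_1: rank ker ∂_1 − rank ∂_2 = (18 − 6) − 12 = 0, and ∂_2 has invariant factor 2 > 1, so H_1 ≅ Z/2.
  H_2: rank ker ∂_2 − rank ∂_3 = (12 − 12) − 0 = 0, and there is no ∂_3, so H_2 ≅ 0.

(K is a triangulation of the real projective plane RP^2.)

H_0 ≅ Z,  H_1 ≅ Z/2,  H_2 = 0.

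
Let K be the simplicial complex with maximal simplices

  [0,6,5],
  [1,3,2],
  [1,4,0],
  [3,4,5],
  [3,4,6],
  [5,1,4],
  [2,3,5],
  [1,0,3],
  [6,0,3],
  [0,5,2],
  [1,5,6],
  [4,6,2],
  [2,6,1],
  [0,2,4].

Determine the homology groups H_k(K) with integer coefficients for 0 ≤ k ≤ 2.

Fix the vertex order 0 < 1 < 2 < 3 < 4 < 5 < 6 and write every simplex with vertices in increasing order. Then dim K = 2 and the simplices of K are:

  0-simplices (7): [0], [1], [2], [3], [4], [5], [6]
  1-simplices (21): [0,1], [0,2], [0,3], [0,4], [0,5], [0,6], [1,2], [1,3], [1,4], [1,5], [1,6], [2,3], [2,4], [2,5], [2,6], [3,4], [3,5], [3,6], [4,5], [4,6], [5,6]
  2-simplices (14): [0,1,3], [0,1,4], [0,2,4], [0,2,5], [0,3,6], [0,5,6], [1,2,3], [1,2,6], [1,4,5], [1,5,6], [2,3,5], [2,4,6], [3,4,5], [3,4,6]

so the chain groups are C_0 ≅ Z^7, C_1 ≅ Z^21, C_2 ≅ Z^14.

Boundary ∂_1: C_1 → C_0 maps an edge to its endpoints' difference, ∂[p,q] = q − p.
This gives a 7×21 integer matrix of rank 6; reducing to Smith normal form yields diagonal entries (1,1,1,1,1,1).

The boundary map ∂_2: C_2 → C_1 sends each 2-simplex [p,q,r] to [q,r] − [p,r] + [p,q]. For instance
  ∂[2,3,5] = [3,5] − [2,5] + [2,3],
  ∂[0,2,4] = [2,4] − [0,4] + [0,2].
As a 21×14 matrix over Z this has rank 13, with invariant factors (1,1,1,1,1,1,1,1,1,1,1,1,1).

Now H_k = ker ∂_k / im ∂_{k+1}, so:

  H_0: rank C_0 − rank ∂_1 = 7 − 6 = 1, and the invariant factors of ∂_1 are all 1, so H_0 = Z.
  H_1: rank ker ∂_1 − rank ∂_2 = (21 − 6) − 13 = 2, and the invariant factors of ∂_2 are all 1, so H_1 = Z^2.
  H_2: rank ker ∂_2 − rank ∂_3 = (14 − 13) − 0 = 1, and there is no ∂_3, so H_2 = Z.

(K is a triangulation of the torus T^2.)

H_0 = Z,  H_1 = Z^2,  H_2 = Z.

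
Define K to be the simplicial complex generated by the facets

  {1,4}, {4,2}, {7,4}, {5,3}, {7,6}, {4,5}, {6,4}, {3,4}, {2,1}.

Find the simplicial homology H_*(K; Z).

K has 7 vertices, 9 edges.
rank ∂_0 = 0, rank ∂_1 = 6 ⇒ b_0 = 7 − 0 − 6 = 1; all invariant factors of ∂_1 are 1 so no torsion. So H_0 ≅ Z.
rank ∂_1 = 6, rank ∂_2 = 0 ⇒ b_1 = 9 − 6 − 0 = 3. So H_1 ≅ Z^3.

H_0 = Z,  H_1 = Z^3.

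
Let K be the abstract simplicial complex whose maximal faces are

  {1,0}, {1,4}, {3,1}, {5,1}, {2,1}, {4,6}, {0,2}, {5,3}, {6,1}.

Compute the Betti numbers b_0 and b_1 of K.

Order the vertices as 0 < 1 < 2 < 3 < 4 < 5 < 6. Listing each simplex with vertices in this order, K has dimension 1 with simplices:

  0-simplices (7): [0], [1], [2], [3], [4], [5], [6]
  1-simplices (9): [0,1], [0,2], [1,2], [1,3], [1,4], [1,5], [1,6], [3,5], [4,6]

Hence C_0 ≅ Z^7, C_1 ≅ Z^9.

Boundary ∂_1: C_1 → C_0 sends each edge [p,q] (with p < q) to q − p.
The 7×9 boundary matrix has rank 6 and Smith normal form diag(1,1,1,1,1,1).

From H_k ≅ ker(∂_k) / im(∂_{k+1}) we obtain:

  H_0: rank C_0 − rank ∂_1 = 7 − 6 = 1, and the invariant factors of ∂_1 are all 1, so H_0 ≅ Z.
  H_1: rank ker ∂_1 − rank ∂_2 = (9 − 6) − 0 = 3, and there is no ∂_2, so H_1 ≅ Z^3.

Hence the Betti numbers are b_0 = 1, b_1 = 3.

b_0 = 1, b_1 = 3.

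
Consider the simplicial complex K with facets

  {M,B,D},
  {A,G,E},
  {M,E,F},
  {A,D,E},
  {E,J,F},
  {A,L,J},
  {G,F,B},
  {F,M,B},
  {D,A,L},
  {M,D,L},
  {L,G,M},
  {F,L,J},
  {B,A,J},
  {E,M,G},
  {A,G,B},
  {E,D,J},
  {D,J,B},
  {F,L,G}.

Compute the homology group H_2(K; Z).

H_2 = 0.

We work with the vertex ordering A < B < D < E < F < G < J < L < M. The simplices of K, each written with vertices in increasing order, are:

  0-simplices (9): A, B, D, E, F, G, J, L, M
  1-simplices (27): AB, AD, AE, AG, AJ, AL, BD, BF, BG, BJ, BM, DE, DJ, DL, DM, EF, EG, EJ, EM, FG, FJ, FL, FM, GL, GM, JL, LM
  2-simplices (18): ABG, ABJ, ADE, ADL, AEG, AJL, BDJ, BDM, BFG, BFM, DEJ, DLM, EFJ, EFM, EGM, FGL, FJL, GLM

Hence C_0 ≅ Z^9, C_1 ≅ Z^27, C_2 ≅ Z^18.

The boundary map ∂_1: C_1 → C_0 sends each edge [p,q] (with p < q) to q − p. For instance
  ∂BM = M − B.
As a 9×27 matrix over Z this has rank 8, with invariant factors (1,1,1,1,1,1,1,1).

The boundary map ∂_2: C_2 → C_1 maps a triangle to the signed sum of its edges. For instance
  ∂DLM = LM − DM + DL,
  ∂EFM = FM − EM + EF.
The 27×18 boundary matrix has rank 18 and Smith normal form diag(1,1,1,1,1,1,1,1,1,1,1,1,1,1,1,1,1,2).

Reading off H_k = ker ∂_k / im ∂_{k+1}:

  H_2: rank ker ∂_2 − rank ∂_3 = (18 − 18) − 0 = 0, and there is no ∂_3, so H_2 = 0.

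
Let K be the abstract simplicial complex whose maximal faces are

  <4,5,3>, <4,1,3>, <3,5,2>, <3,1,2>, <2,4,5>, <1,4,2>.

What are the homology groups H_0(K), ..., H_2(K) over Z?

K has 5 vertices, 9 edges, 6 triangles.
rank ∂_0 = 0, rank ∂_1 = 4 ⇒ b_0 = 5 − 0 − 4 = 1; all invariant factors of ∂_1 are 1 so no torsion. So H_0 ≅ Z.
rank ∂_1 = 4, rank ∂_2 = 5 ⇒ b_1 = 9 − 4 − 5 = 0; all invariant factors of ∂_2 are 1 so no torsion. So H_1 ≅ 0.
rank ∂_2 = 5, rank ∂_3 = 0 ⇒ b_2 = 6 − 5 − 0 = 1. So H_2 ≅ Z.

H_0 ≅ Z,  H_1 = 0,  H_2 ≅ Z.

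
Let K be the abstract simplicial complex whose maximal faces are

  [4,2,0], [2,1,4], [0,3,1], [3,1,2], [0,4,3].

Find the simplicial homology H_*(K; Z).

H_0 ≅ Z,  H_1 ≅ Z,  H_2 = 0.

We work with the vertex ordering 0 < 1 < 2 < 3 < 4. The simplices of K, each written with vertices in increasing order, are:

  0-simplices (5): [0], [1], [2], [3], [4]
  1-simplices (10): [0,1], [0,2], [0,3], [0,4], [1,2], [1,3], [1,4], [2,3], [2,4], [3,4]
  2-simplices (5): [0,1,3], [0,2,4], [0,3,4], [1,2,3], [1,2,4]

Hence C_0 ≅ Z^5, C_1 ≅ Z^10, C_2 ≅ Z^5.

∂_1: C_1 → C_0 maps an edge to its endpoints' difference, ∂[p,q] = q − p.
The 5×10 boundary matrix has rank 4 and Smith normal form diag(1,1,1,1).

∂_2: C_2 → C_1 maps a triangle to the signed sum of its edges. For instance
  ∂[1,2,4] = [2,4] − [1,4] + [1,2],
  ∂[0,1,3] = [1,3] − [0,3] + [0,1].
The 10×5 boundary matrix has rank 5 and Smith normal form diag(1,1,1,1,1).

Reading off H_k = ker ∂_k / im ∂_{k+1}:

  H_0: rank C_0 − rank ∂_1 = 5 − 4 = 1, and the invariant factors of ∂_1 are all 1, so H_0 = Z.
  H_1: rank ker ∂_1 − rank ∂_2 = (10 − 4) − 5 = 1, and the invariant factors of ∂_2 are all 1, so H_1 = Z.
  H_2: rank ker ∂_2 − rank ∂_3 = (5 − 5) − 0 = 0, and there is no ∂_3, so H_2 = 0.

As a check, the Euler characteristic is 5 − 10 + 5 = 0, which agrees with 1 − 1 + 0 = 0.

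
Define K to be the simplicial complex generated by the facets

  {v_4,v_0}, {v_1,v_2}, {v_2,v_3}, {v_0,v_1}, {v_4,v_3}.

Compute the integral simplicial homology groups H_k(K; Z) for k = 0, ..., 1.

H_0 = Z,  H_1 = Z.

Fix the vertex order v_0 < v_1 < v_2 < v_3 < v_4 and write every simplex with vertices in increasing order. Then dim K = 1 and the simplices of K are:

  0-simplices (5): [v_0], [v_1], [v_2], [v_3], [v_4]
  1-simplices (5): [v_0,v_1], [v_0,v_4], [v_1,v_2], [v_2,v_3], [v_3,v_4]

giving chain groups C_0 ≅ Z^5, C_1 ≅ Z^5.

The boundary map ∂_1: C_1 → C_0 maps an edge to its endpoints' difference, ∂[p,q] = q − p.
The resulting 5×5 matrix has rank 4, and its Smith normal form has invariant factors (1,1,1,1).

From H_k ≅ ker(∂_k) / im(∂_{k+1}) we obtain:

  H_0: rank C_0 − rank ∂_1 = 5 − 4 = 1, and the invariant factors of ∂_1 are all 1, so H_0 ≅ Z.
  H_1: rank ker ∂_1 − rank ∂_2 = (5 − 4) − 0 = 1, and there is no ∂_2, so H_1 ≅ Z.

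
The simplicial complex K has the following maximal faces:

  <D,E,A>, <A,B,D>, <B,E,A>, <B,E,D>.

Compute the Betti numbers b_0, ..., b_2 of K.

We work with the vertex ordering A < B < D < E. The simplices of K, each written with vertices in increasing order, are:

  0-simplices (4): A, B, D, E
  1-simplices (6): AB, AD, AE, BD, BE, DE
  2-simplices (4): ABD, ABE, ADE, BDE

giving chain groups C_0 ≅ Z^4, C_1 ≅ Z^6, C_2 ≅ Z^4.

Boundary ∂_1: C_1 → C_0 maps an edge to its endpoints' difference, ∂[p,q] = q − p. For instance
  ∂AB = B − A.
The 4×6 boundary matrix has rank 3 and Smith normal form diag(1,1,1).

∂_2: C_2 → C_1 sends each 2-simplex [p,q,r] to [q,r] − [p,r] + [p,q]. For instance
  ∂BDE = DE − BE + BD,
  ∂ABD = BD − AD + AB.
The resulting 6×4 matrix has rank 3, and its Smith normal form has invariant factors (1,1,1).

From H_k ≅ ker(∂_k) / im(∂_{k+1}) we obtain:

  H_0: rank C_0 − rank ∂_1 = 4 − 3 = 1, and the invariant factors of ∂_1 are all 1, so H_0 ≅ Z.
  H_1: rank ker ∂_1 − rank ∂_2 = (6 − 3) − 3 = 0, and the invariant factors of ∂_2 are all 1, so H_1 ≅ 0.
  H_2: rank ker ∂_2 − rank ∂_3 = (4 − 3) − 0 = 1, and there is no ∂_3, so H_2 ≅ Z.

(K is a triangulation of the 2-sphere S^2.)

Hence the Betti numbers are b_0 = 1, b_1 = 0, b_2 = 1.

b_0 = 1, b_1 = 0, b_2 = 1.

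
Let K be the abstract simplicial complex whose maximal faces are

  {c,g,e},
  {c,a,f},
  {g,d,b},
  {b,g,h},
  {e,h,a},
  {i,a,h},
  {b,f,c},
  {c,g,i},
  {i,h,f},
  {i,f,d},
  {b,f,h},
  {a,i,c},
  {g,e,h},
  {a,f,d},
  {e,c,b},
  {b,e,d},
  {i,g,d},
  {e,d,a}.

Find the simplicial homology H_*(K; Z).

H_0 = Z,  H_1 = Z ⊕ Z/2Z,  H_2 = 0.

We work with the vertex ordering a < b < c < d < e < f < g < h < i. The simplices of K, each written with vertices in increasing order, are:

  0-simplices (9): a, b, c, d, e, f, g, h, i
  1-simplices (27): ac, ad, ae, af, ah, ai, bc, bd, be, bf, bg, bh, ce, cf, cg, ci, de, df, dg, di, eg, eh, fh, fi, gh, gi, hi
  2-simplices (18): acf, aci, ade, adf, aeh, ahi, bce, bcf, bde, bdg, bfh, bgh, ceg, cgi, dfi, dgi, egh, fhi

so the chain groups are C_0 ≅ Z^9, C_1 ≅ Z^27, C_2 ≅ Z^18.

∂_1: C_1 → C_0 is given by ∂[p,q] = [q] − [p]. For instance
  ∂ac = c − a.
The 9×27 boundary matrix has rank 8 and Smith normal form diag(1,1,1,1,1,1,1,1).

∂_2: C_2 → C_1 acts by ∂[p,q,r] = [q,r] − [p,r] + [p,q]. For instance
  ∂aci = ci − ai + ac,
  ∂bde = de − be + bd.
The 27×18 boundary matrix has rank 18 and Smith normal form diag(1,1,1,1,1,1,1,1,1,1,1,1,1,1,1,1,1,2).

From H_k ≅ ker(∂_k) / im(∂_{k+1}) we obtain:

  H_0: rank C_0 − rank ∂_1 = 9 − 8 = 1, and the invariant factors of ∂_1 are all 1, so H_0 ≅ Z.
  H_1: rank ker ∂_1 − rank ∂_2 = (27 − 8) − 18 = 1, and ∂_2 has invariant factor 2 > 1, so H_1 ≅ Z ⊕ Z/2Z.
  H_2: rank ker ∂_2 − rank ∂_3 = (18 − 18) − 0 = 0, and there is no ∂_3, so H_2 ≅ 0.

(K is a triangulation of the Klein bottle.)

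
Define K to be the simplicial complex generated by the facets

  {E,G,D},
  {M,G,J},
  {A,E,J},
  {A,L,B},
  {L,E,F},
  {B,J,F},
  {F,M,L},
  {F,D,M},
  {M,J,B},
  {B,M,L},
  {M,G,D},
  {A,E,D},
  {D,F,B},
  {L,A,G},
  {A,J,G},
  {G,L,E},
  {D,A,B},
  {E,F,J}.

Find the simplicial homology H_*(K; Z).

H_0 = Z,  H_1 = Z ⊕ Z/2Z,  H_2 = 0.

We work with the vertex ordering A < B < D < E < F < G < J < L < M. The simplices of K, each written with vertices in increasing order, are:

  0-simplices (9): A, B, D, E, F, G, J, L, M
  1-simplices (27): AB, AD, AE, AG, AJ, AL, BD, BF, BJ, BL, BM, DE, DF, DG, DM, EF, EG, EJ, EL, FJ, FL, FM, GJ, GL, GM, JM, LM
  2-simplices (18): ABD, ABL, ADE, AEJ, AGJ, AGL, BDF, BFJ, BJM, BLM, DEG, DFM, DGM, EFJ, EFL, EGL, FLM, GJM

Hence C_0 ≅ Z^9, C_1 ≅ Z^27, C_2 ≅ Z^18.

∂_1: C_1 → C_0 sends each edge [p,q] (with p < q) to q − p. For instance
  ∂DM = M − D.
The 9×27 boundary matrix has rank 8 and Smith normal form diag(1,1,1,1,1,1,1,1).

Boundary ∂_2: C_2 → C_1 sends each 2-simplex [p,q,r] to [q,r] − [p,r] + [p,q]. For instance
  ∂ABL = BL − AL + AB,
  ∂BJM = JM − BM + BJ.
The resulting 27×18 matrix has rank 18, and its Smith normal form has invariant factors (1,1,1,1,1,1,1,1,1,1,1,1,1,1,1,1,1,2).

From H_k ≅ ker(∂_k) / im(∂_{k+1}) we obtain:

  H_0: rank C_0 − rank ∂_1 = 9 − 8 = 1, and the invariant factors of ∂_1 are all 1, so H_0 = Z.
  H_1: rank ker ∂_1 − rank ∂_2 = (27 − 8) − 18 = 1, and ∂_2 has invariant factor 2 > 1, so H_1 = Z ⊕ Z/2Z.
  H_2: rank ker ∂_2 − rank ∂_3 = (18 − 18) − 0 = 0, and there is no ∂_3, so H_2 = 0.

As a check, the Euler characteristic is 9 − 27 + 18 = 0, which agrees with 1 − 1 + 0 = 0.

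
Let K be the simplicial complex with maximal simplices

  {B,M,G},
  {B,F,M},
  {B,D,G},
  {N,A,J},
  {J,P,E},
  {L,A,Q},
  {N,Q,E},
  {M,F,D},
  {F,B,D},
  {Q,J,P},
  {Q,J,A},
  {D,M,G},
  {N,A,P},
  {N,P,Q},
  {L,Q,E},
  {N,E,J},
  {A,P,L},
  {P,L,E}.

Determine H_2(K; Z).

Order the vertices as A < B < D < E < F < G < J < L < M < N < P < Q. Listing each simplex with vertices in this order, K has dimension 2 with simplices:

  0-simplices (12): A, B, D, E, F, G, J, L, M, N, P, Q
  1-simplices (27): AJ, AL, AN, AP, AQ, BD, BF, BG, BM, DF, DG, DM, EJ, EL, EN, EP, EQ, FM, GM, JN, JP, JQ, LP, LQ, NP, NQ, PQ
  2-simplices (18): AJN, AJQ, ALP, ALQ, ANP, BDF, BDG, BFM, BGM, DFM, DGM, EJN, EJP, ELP, ELQ, ENQ, JPQ, NPQ

giving chain groups C_0 ≅ Z^12, C_1 ≅ Z^27, C_2 ≅ Z^18.

∂_1: C_1 → C_0 is given by ∂[p,q] = [q] − [p].
This gives a 12×27 integer matrix of rank 10; reducing to Smith normal form yields diagonal entries (1,1,1,1,1,1,1,1,1,1).

Boundary ∂_2: C_2 → C_1 acts by ∂[p,q,r] = [q,r] − [p,r] + [p,q]. For instance
  ∂BGM = GM − BM + BG,
  ∂DFM = FM − DM + DF.
The 27×18 boundary matrix has rank 17 and Smith normal form diag(1,1,1,1,1,1,1,1,1,1,1,1,1,1,1,1,2).

Computing H_k = (kernel of ∂_k) / (image of ∂_{k+1}):

  H_2: rank ker ∂_2 − rank ∂_3 = (18 − 17) − 0 = 1, and there is no ∂_3, so H_2 = Z.

H_2 = Z.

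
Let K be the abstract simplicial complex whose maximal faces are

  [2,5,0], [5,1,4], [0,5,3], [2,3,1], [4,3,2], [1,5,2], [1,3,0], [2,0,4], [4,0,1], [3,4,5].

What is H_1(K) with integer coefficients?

H_1 ≅ Z/2Z.

Order the vertices as 0 < 1 < 2 < 3 < 4 < 5. Listing each simplex with vertices in this order, K has dimension 2 with simplices:

  0-simplices (6): [0], [1], [2], [3], [4], [5]
  1-simplices (15): [0,1], [0,2], [0,3], [0,4], [0,5], [1,2], [1,3], [1,4], [1,5], [2,3], [2,4], [2,5], [3,4], [3,5], [4,5]
  2-simplices (10): [0,1,3], [0,1,4], [0,2,4], [0,2,5], [0,3,5], [1,2,3], [1,2,5], [1,4,5], [2,3,4], [3,4,5]

Hence C_0 ≅ Z^6, C_1 ≅ Z^15, C_2 ≅ Z^10.

Boundary ∂_1: C_1 → C_0 maps an edge to its endpoints' difference, ∂[p,q] = q − p. For instance
  ∂[0,1] = [1] − [0].
This gives a 6×15 integer matrix of rank 5; reducing to Smith normal form yields diagonal entries (1,1,1,1,1).

The boundary map ∂_2: C_2 → C_1 acts by ∂[p,q,r] = [q,r] − [p,r] + [p,q]. For instance
  ∂[1,2,3] = [2,3] − [1,3] + [1,2],
  ∂[0,3,5] = [3,5] − [0,5] + [0,3].
The resulting 15×10 matrix has rank 10, and its Smith normal form has invariant factors (1,1,1,1,1,1,1,1,1,2).

From H_k ≅ ker(∂_k) / im(∂_{k+1}) we obtain:

  H_1: rank ker ∂_1 − rank ∂_2 = (15 − 5) − 10 = 0, and ∂_2 has invariant factor 2 > 1, so H_1 ≅ Z/2Z.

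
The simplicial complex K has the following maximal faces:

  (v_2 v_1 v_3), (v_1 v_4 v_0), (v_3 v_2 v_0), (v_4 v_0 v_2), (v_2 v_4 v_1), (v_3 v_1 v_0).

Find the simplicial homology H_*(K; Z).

H_0 ≅ Z,  H_1 = 0,  H_2 ≅ Z.

Order the vertices as v_0 < v_1 < v_2 < v_3 < v_4. Listing each simplex with vertices in this order, K has dimension 2 with simplices:

  0-simplices (5): [v_0], [v_1], [v_2], [v_3], [v_4]
  1-simplices (9): [v_0,v_1], [v_0,v_2], [v_0,v_3], [v_0,v_4], [v_1,v_2], [v_1,v_3], [v_1,v_4], [v_2,v_3], [v_2,v_4]
  2-simplices (6): [v_0,v_1,v_3], [v_0,v_1,v_4], [v_0,v_2,v_3], [v_0,v_2,v_4], [v_1,v_2,v_3], [v_1,v_2,v_4]

so the chain groups are C_0 ≅ Z^5, C_1 ≅ Z^9, C_2 ≅ Z^6.

∂_1: C_1 → C_0 is given by ∂[p,q] = [q] − [p].
The resulting 5×9 matrix has rank 4, and its Smith normal form has invariant factors (1,1,1,1).

Boundary ∂_2: C_2 → C_1 acts by ∂[p,q,r] = [q,r] − [p,r] + [p,q]. For instance
  ∂[v_0,v_2,v_3] = [v_2,v_3] − [v_0,v_3] + [v_0,v_2],
  ∂[v_1,v_2,v_3] = [v_2,v_3] − [v_1,v_3] + [v_1,v_2].
The 9×6 boundary matrix has rank 5 and Smith normal form diag(1,1,1,1,1).

Now H_k = ker ∂_k / im ∂_{k+1}, so:

  H_0: rank C_0 − rank ∂_1 = 5 − 4 = 1, and the invariant factors of ∂_1 are all 1, so H_0 = Z.
  H_1: rank ker ∂_1 − rank ∂_2 = (9 − 4) − 5 = 0, and the invariant factors of ∂_2 are all 1, so H_1 = 0.
  H_2: rank ker ∂_2 − rank ∂_3 = (6 − 5) − 0 = 1, and there is no ∂_3, so H_2 = Z.

As a check, the Euler characteristic is 5 − 9 + 6 = 2, which agrees with 1 − 0 + 1 = 2.
(K is a triangulation of the 2-sphere S^2.)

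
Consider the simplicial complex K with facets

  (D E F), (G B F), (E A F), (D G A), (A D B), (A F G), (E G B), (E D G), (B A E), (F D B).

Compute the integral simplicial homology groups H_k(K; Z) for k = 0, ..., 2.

We work with the vertex ordering A < B < D < E < F < G. The simplices of K, each written with vertices in increasing order, are:

  0-simplices (6): A, B, D, E, F, G
  1-simplices (15): AB, AD, AE, AF, AG, BD, BE, BF, BG, DE, DF, DG, EF, EG, FG
  2-simplices (10): ABD, ABE, ADG, AEF, AFG, BDF, BEG, BFG, DEF, DEG

giving chain groups C_0 ≅ Z^6, C_1 ≅ Z^15, C_2 ≅ Z^10.

∂_1: C_1 → C_0 maps an edge to its endpoints' difference, ∂[p,q] = q − p.
As a 6×15 matrix over Z this has rank 5, with invariant factors (1,1,1,1,1).

Boundary ∂_2: C_2 → C_1 maps a triangle to the signed sum of its edges. For instance
  ∂AEF = EF − AF + AE,
  ∂DEG = EG − DG + DE.
The 15×10 boundary matrix has rank 10 and Smith normal form diag(1,1,1,1,1,1,1,1,1,2).

Computing H_k = (kernel of ∂_k) / (image of ∂_{k+1}):

  H_0: rank C_0 − rank ∂_1 = 6 − 5 = 1, and the invariant factors of ∂_1 are all 1, so H_0 ≅ Z.
  H_1: rank ker ∂_1 − rank ∂_2 = (15 − 5) − 10 = 0, and ∂_2 has invariant factor 2 > 1, so H_1 ≅ Z/2Z.
  H_2: rank ker ∂_2 − rank ∂_3 = (10 − 10) − 0 = 0, and there is no ∂_3, so H_2 ≅ 0.

(K is a triangulation of the real projective plane RP^2.)

H_0 = Z,  H_1 = Z/2Z,  H_2 = 0.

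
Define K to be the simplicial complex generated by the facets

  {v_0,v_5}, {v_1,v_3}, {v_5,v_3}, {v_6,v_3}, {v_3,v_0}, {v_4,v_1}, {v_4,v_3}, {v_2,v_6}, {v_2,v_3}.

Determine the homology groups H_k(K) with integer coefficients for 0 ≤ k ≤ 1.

H_0 = Z,  H_1 = Z^3.

Take the total order v_0 < v_1 < v_2 < v_3 < v_4 < v_5 < v_6 on the vertex set. Then K (dimension 1) consists of the simplices:

  0-simplices (7): [v_0], [v_1], [v_2], [v_3], [v_4], [v_5], [v_6]
  1-simplices (9): [v_0,v_3], [v_0,v_5], [v_1,v_3], [v_1,v_4], [v_2,v_3], [v_2,v_6], [v_3,v_4], [v_3,v_5], [v_3,v_6]

so the chain groups are C_0 ≅ Z^7, C_1 ≅ Z^9.

Boundary ∂_1: C_1 → C_0 maps an edge to its endpoints' difference, ∂[p,q] = q − p.
The resulting 7×9 matrix has rank 6, and its Smith normal form has invariant factors (1,1,1,1,1,1).

Now H_k = ker ∂_k / im ∂_{k+1}, so:

  H_0: rank C_0 − rank ∂_1 = 7 − 6 = 1, and the invariant factors of ∂_1 are all 1, so H_0 = Z.
  H_1: rank ker ∂_1 − rank ∂_2 = (9 − 6) − 0 = 3, and there is no ∂_2, so H_1 = Z^3.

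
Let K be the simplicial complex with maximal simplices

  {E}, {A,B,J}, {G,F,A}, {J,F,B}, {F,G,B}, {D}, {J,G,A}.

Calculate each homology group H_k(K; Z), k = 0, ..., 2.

H_0 = Z^3,  H_1 = Z,  H_2 = 0.

Order the vertices as A < B < D < E < F < G < J. Listing each simplex with vertices in this order, K has dimension 2 with simplices:

  0-simplices (7): A, B, D, E, F, G, J
  1-simplices (10): AB, AF, AG, AJ, BF, BG, BJ, FG, FJ, GJ
  2-simplices (5): ABJ, AFG, AGJ, BFG, BFJ

giving chain groups C_0 ≅ Z^7, C_1 ≅ Z^10, C_2 ≅ Z^5.

The boundary map ∂_1: C_1 → C_0 sends each edge [p,q] (with p < q) to q − p.
This gives a 7×10 integer matrix of rank 4; reducing to Smith normal form yields diagonal entries (1,1,1,1).

∂_2: C_2 → C_1 maps a triangle to the signed sum of its edges. For instance
  ∂AFG = FG − AG + AF,
  ∂AGJ = GJ − AJ + AG.
The 10×5 boundary matrix has rank 5 and Smith normal form diag(1,1,1,1,1).

Reading off H_k = ker ∂_k / im ∂_{k+1}:

  H_0: rank C_0 − rank ∂_1 = 7 − 4 = 3, and the invariant factors of ∂_1 are all 1, so H_0 ≅ Z^3.
  H_1: rank ker ∂_1 − rank ∂_2 = (10 − 4) − 5 = 1, and the invariant factors of ∂_2 are all 1, so H_1 ≅ Z.
  H_2: rank ker ∂_2 − rank ∂_3 = (5 − 5) − 0 = 0, and there is no ∂_3, so H_2 ≅ 0.

As a check, the Euler characteristic is 7 − 10 + 5 = 2, which agrees with 3 − 1 + 0 = 2.
(K is a triangulation of the disjoint union of a set of 2 points and the Möbius band.)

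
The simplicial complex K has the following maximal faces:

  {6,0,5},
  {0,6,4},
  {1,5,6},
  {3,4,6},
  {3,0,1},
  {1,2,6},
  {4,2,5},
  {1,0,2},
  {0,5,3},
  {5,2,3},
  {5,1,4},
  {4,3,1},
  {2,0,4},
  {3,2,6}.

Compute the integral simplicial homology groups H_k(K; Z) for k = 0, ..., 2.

We work with the vertex ordering 0 < 1 < 2 < 3 < 4 < 5 < 6. The simplices of K, each written with vertices in increasing order, are:

  0-simplices (7): [0], [1], [2], [3], [4], [5], [6]
  1-simplices (21): [0,1], [0,2], [0,3], [0,4], [0,5], [0,6], [1,2], [1,3], [1,4], [1,5], [1,6], [2,3], [2,4], [2,5], [2,6], [3,4], [3,5], [3,6], [4,5], [4,6], [5,6]
  2-simplices (14): [0,1,2], [0,1,3], [0,2,4], [0,3,5], [0,4,6], [0,5,6], [1,2,6], [1,3,4], [1,4,5], [1,5,6], [2,3,5], [2,3,6], [2,4,5], [3,4,6]

giving chain groups C_0 ≅ Z^7, C_1 ≅ Z^21, C_2 ≅ Z^14.

Boundary ∂_1: C_1 → C_0 is given by ∂[p,q] = [q] − [p].
The resulting 7×21 matrix has rank 6, and its Smith normal form has invariant factors (1,1,1,1,1,1).

∂_2: C_2 → C_1 acts by ∂[p,q,r] = [q,r] − [p,r] + [p,q]. For instance
  ∂[0,2,4] = [2,4] − [0,4] + [0,2],
  ∂[0,4,6] = [4,6] − [0,6] + [0,4].
The 21×14 boundary matrix has rank 13 and Smith normal form diag(1,1,1,1,1,1,1,1,1,1,1,1,1).

From H_k ≅ ker(∂_k) / im(∂_{k+1}) we obtain:

  H_0: rank C_0 − rank ∂_1 = 7 − 6 = 1, and the invariant factors of ∂_1 are all 1, so H_0 = Z.
  H_1: rank ker ∂_1 − rank ∂_2 = (21 − 6) − 13 = 2, and the invariant factors of ∂_2 are all 1, so H_1 = Z^2.
  H_2: rank ker ∂_2 − rank ∂_3 = (14 − 13) − 0 = 1, and there is no ∂_3, so H_2 = Z.

H_0 ≅ Z,  H_1 ≅ Z^2,  H_2 ≅ Z.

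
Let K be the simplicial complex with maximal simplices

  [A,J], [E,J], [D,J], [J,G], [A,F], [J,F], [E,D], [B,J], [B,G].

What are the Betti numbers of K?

Order the vertices as A < B < D < E < F < G < J. Listing each simplex with vertices in this order, K has dimension 1 with simplices:

  0-simplices (7): A, B, D, E, F, G, J
  1-simplices (9): AF, AJ, BG, BJ, DE, DJ, EJ, FJ, GJ

Hence C_0 ≅ Z^7, C_1 ≅ Z^9.

The boundary map ∂_1: C_1 → C_0 maps an edge to its endpoints' difference, ∂[p,q] = q − p.
This gives a 7×9 integer matrix of rank 6; reducing to Smith normal form yields diagonal entries (1,1,1,1,1,1).

Now H_k = ker ∂_k / im ∂_{k+1}, so:

  H_0: rank C_0 − rank ∂_1 = 7 − 6 = 1, and the invariant factors of ∂_1 are all 1, so H_0 ≅ Z.
  H_1: rank ker ∂_1 − rank ∂_2 = (9 − 6) − 0 = 3, and there is no ∂_2, so H_1 ≅ Z^3.

(K is a triangulation of a wedge of 3 circles.)

Hence the Betti numbers are b_0 = 1, b_1 = 3.

b_0 = 1, b_1 = 3.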